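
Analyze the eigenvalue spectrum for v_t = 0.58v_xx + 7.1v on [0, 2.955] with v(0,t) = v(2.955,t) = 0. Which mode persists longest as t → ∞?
Eigenvalues: λₙ = 0.58n²π²/2.955² - 7.1.
First three modes:
  n=1: λ₁ = 0.58π²/2.955² - 7.1 ≈ -6.444
  n=2: λ₂ = 2.32π²/2.955² - 7.1 ≈ -4.478
  n=3: λ₃ = 5.22π²/2.955² - 7.1 ≈ -1.2
Since 0.58π²/2.955² ≈ 0.656 < 7.1, λ₁ < 0.
The n=1 mode grows fastest (−λₙ is largest for n=1) → dominates.
Asymptotic: v ~ c₁ sin(πx/2.955) e^{6.444t} (exponential growth at rate −λ₁ ≈ 6.444).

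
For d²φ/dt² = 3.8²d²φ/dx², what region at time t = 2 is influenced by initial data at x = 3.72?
Domain of influence: [-3.88, 11.32]. Data at x = 3.72 spreads outward at speed 3.8.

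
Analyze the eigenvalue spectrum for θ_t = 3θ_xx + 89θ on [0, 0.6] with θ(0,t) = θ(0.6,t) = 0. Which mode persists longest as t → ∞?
Eigenvalues: λₙ = 3n²π²/0.6² - 89.
First three modes:
  n=1: λ₁ = 3π²/0.6² - 89 ≈ -6.753
  n=2: λ₂ = 12π²/0.6² - 89 ≈ 239.987
  n=3: λ₃ = 27π²/0.6² - 89 ≈ 651.22
Since 3π²/0.6² ≈ 82.247 < 89, λ₁ < 0.
The n=1 mode grows fastest (−λₙ is largest for n=1) → dominates.
Asymptotic: θ ~ c₁ sin(πx/0.6) e^{6.753t} (exponential growth at rate −λ₁ ≈ 6.753).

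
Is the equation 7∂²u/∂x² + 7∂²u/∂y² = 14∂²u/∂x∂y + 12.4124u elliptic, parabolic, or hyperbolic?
Rewriting in standard form: 7∂²u/∂x² - 14∂²u/∂x∂y + 7∂²u/∂y² - 12.4124u = 0. Computing B² - 4AC with A = 7, B = -14, C = 7: discriminant = 0 (zero). Answer: parabolic.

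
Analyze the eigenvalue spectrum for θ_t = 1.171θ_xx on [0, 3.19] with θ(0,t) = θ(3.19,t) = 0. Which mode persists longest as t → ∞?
Eigenvalues: λₙ = 1.171n²π²/3.19².
First three modes:
  n=1: λ₁ = 1.171π²/3.19² ≈ 1.136
  n=2: λ₂ = 4.684π²/3.19² ≈ 4.543 (4× faster decay)
  n=3: λ₃ = 10.539π²/3.19² ≈ 10.222 (9× faster decay)
As t → ∞, higher modes decay exponentially faster. The n=1 mode dominates: θ ~ c₁ sin(πx/3.19) e^{-λ₁t}.
Decay rate: λ₁ = 1.171π²/3.19² ≈ 1.136.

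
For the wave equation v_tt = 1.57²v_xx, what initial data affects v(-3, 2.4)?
Domain of dependence: [-6.768, 0.768]. Signals travel at speed 1.57, so data within |x - -3| ≤ 1.57·2.4 = 3.768 can reach the point.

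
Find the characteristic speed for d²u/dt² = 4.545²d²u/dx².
Speed = 4.545. Information travels along characteristics x = x₀ ± 4.545t.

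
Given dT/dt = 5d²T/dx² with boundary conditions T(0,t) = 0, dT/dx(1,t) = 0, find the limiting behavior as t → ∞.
T → 0. Heat escapes through the Dirichlet boundary.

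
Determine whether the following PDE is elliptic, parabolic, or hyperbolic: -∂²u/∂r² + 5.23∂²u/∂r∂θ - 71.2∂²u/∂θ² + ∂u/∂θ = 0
Coefficients: A = -1, B = 5.23, C = -71.2. B² - 4AC = -257.4471, which is negative, so the equation is elliptic.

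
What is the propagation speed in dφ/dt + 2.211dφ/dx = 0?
Speed = 2.211. Information travels along x - 2.211t = const (rightward).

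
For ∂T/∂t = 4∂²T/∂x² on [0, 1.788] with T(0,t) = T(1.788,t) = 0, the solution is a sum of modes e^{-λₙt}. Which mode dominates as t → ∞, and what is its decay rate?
Eigenvalues: λₙ = 4n²π²/1.788².
First three modes:
  n=1: λ₁ = 4π²/1.788² ≈ 12.349
  n=2: λ₂ = 16π²/1.788² ≈ 49.395 (4× faster decay)
  n=3: λ₃ = 36π²/1.788² ≈ 111.139 (9× faster decay)
As t → ∞, higher modes decay exponentially faster. The n=1 mode dominates: T ~ c₁ sin(πx/1.788) e^{-λ₁t}.
Decay rate: λ₁ = 4π²/1.788² ≈ 12.349.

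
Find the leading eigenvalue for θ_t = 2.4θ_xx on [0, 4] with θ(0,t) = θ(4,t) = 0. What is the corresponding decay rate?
Eigenvalues: λₙ = 2.4n²π²/4².
First three modes:
  n=1: λ₁ = 2.4π²/4² ≈ 1.48
  n=2: λ₂ = 9.6π²/4² ≈ 5.922 (4× faster decay)
  n=3: λ₃ = 21.6π²/4² ≈ 13.324 (9× faster decay)
As t → ∞, higher modes decay exponentially faster. The n=1 mode dominates: θ ~ c₁ sin(πx/4) e^{-λ₁t}.
Decay rate: λ₁ = 2.4π²/4² ≈ 1.48.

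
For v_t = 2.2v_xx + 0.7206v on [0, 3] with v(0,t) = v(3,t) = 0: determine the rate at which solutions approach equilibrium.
Eigenvalues: λₙ = 2.2n²π²/3² - 0.7206.
First three modes:
  n=1: λ₁ = 2.2π²/3² - 0.7206 ≈ 1.692
  n=2: λ₂ = 8.8π²/3² - 0.7206 ≈ 8.93
  n=3: λ₃ = 19.8π²/3² - 0.7206 ≈ 20.993
Since 2.2π²/3² ≈ 2.413 > 0.7206, all λₙ > 0.
The n=1 mode decays slowest → dominates as t → ∞.
Asymptotic: v ~ c₁ sin(πx/3) e^{-λ₁t} with decay rate λ₁ ≈ 1.692.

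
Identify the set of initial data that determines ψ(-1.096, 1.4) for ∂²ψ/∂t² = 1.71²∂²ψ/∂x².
Domain of dependence: [-3.49, 1.298]. Signals travel at speed 1.71, so data within |x - -1.096| ≤ 1.71·1.4 = 2.394 can reach the point.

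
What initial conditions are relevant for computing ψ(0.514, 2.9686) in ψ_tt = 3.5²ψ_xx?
Domain of dependence: [-9.8761, 10.9041]. Signals travel at speed 3.5, so data within |x - 0.514| ≤ 3.5·2.9686 = 10.3901 can reach the point.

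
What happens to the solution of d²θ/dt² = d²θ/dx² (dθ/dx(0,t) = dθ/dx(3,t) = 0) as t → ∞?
θ oscillates about a mean that drifts linearly in t (generically unbounded; no decay). There is no damping, so the nonconstant modes persist as standing waves (energy conserved, no decay). But with Neumann conditions at both ends the constant mode has eigenvalue 0: the spatial mean M(t) of θ satisfies M'' = 0, so M(t) = M(0) + M'(0)·t. Unless the initial velocity has zero mean (∫θ_t(x,0)dx = 0), the solution grows linearly in t (unbounded, though not exponentially); if it does have zero mean, the solution stays bounded and simply oscillates.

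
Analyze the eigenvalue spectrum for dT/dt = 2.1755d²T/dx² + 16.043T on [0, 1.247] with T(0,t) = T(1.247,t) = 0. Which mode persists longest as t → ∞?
Eigenvalues: λₙ = 2.1755n²π²/1.247² - 16.043.
First three modes:
  n=1: λ₁ = 2.1755π²/1.247² - 16.043 ≈ -2.235
  n=2: λ₂ = 8.702π²/1.247² - 16.043 ≈ 39.188
  n=3: λ₃ = 19.5795π²/1.247² - 16.043 ≈ 108.228
Since 2.1755π²/1.247² ≈ 13.808 < 16.043, λ₁ < 0.
The n=1 mode grows fastest (−λₙ is largest for n=1) → dominates.
Asymptotic: T ~ c₁ sin(πx/1.247) e^{2.235t} (exponential growth at rate −λ₁ ≈ 2.235).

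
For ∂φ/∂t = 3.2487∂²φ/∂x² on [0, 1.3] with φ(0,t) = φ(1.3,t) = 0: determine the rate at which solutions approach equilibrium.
Eigenvalues: λₙ = 3.2487n²π²/1.3².
First three modes:
  n=1: λ₁ = 3.2487π²/1.3² ≈ 18.972
  n=2: λ₂ = 12.9948π²/1.3² ≈ 75.89 (4× faster decay)
  n=3: λ₃ = 29.2383π²/1.3² ≈ 170.752 (9× faster decay)
As t → ∞, higher modes decay exponentially faster. The n=1 mode dominates: φ ~ c₁ sin(πx/1.3) e^{-λ₁t}.
Decay rate: λ₁ = 3.2487π²/1.3² ≈ 18.972.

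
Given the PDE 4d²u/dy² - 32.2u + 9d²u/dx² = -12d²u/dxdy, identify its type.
Rewriting in standard form: 9d²u/dx² + 12d²u/dxdy + 4d²u/dy² - 32.2u = 0. The second-order coefficients are A = 9, B = 12, C = 4. Since B² - 4AC = 0 = 0, this is a parabolic PDE.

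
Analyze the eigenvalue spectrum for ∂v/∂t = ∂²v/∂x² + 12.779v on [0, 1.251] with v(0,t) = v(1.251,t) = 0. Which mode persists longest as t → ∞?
Eigenvalues: λₙ = n²π²/1.251² - 12.779.
First three modes:
  n=1: λ₁ = π²/1.251² - 12.779 ≈ -6.473
  n=2: λ₂ = 4π²/1.251² - 12.779 ≈ 12.447
  n=3: λ₃ = 9π²/1.251² - 12.779 ≈ 43.979
Since π²/1.251² ≈ 6.306 < 12.779, λ₁ < 0.
The n=1 mode grows fastest (−λₙ is largest for n=1) → dominates.
Asymptotic: v ~ c₁ sin(πx/1.251) e^{6.473t} (exponential growth at rate −λ₁ ≈ 6.473).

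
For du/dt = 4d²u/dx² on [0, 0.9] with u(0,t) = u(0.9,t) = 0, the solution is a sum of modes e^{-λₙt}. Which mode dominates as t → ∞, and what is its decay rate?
Eigenvalues: λₙ = 4n²π²/0.9².
First three modes:
  n=1: λ₁ = 4π²/0.9² ≈ 48.739
  n=2: λ₂ = 16π²/0.9² ≈ 194.955 (4× faster decay)
  n=3: λ₃ = 36π²/0.9² ≈ 438.649 (9× faster decay)
As t → ∞, higher modes decay exponentially faster. The n=1 mode dominates: u ~ c₁ sin(πx/0.9) e^{-λ₁t}.
Decay rate: λ₁ = 4π²/0.9² ≈ 48.739.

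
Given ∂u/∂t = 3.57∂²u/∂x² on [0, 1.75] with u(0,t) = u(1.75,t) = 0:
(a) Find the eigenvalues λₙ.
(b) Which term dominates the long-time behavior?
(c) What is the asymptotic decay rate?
Eigenvalues: λₙ = 3.57n²π²/1.75².
First three modes:
  n=1: λ₁ = 3.57π²/1.75² ≈ 11.505
  n=2: λ₂ = 14.28π²/1.75² ≈ 46.021 (4× faster decay)
  n=3: λ₃ = 32.13π²/1.75² ≈ 103.546 (9× faster decay)
As t → ∞, higher modes decay exponentially faster. The n=1 mode dominates: u ~ c₁ sin(πx/1.75) e^{-λ₁t}.
Decay rate: λ₁ = 3.57π²/1.75² ≈ 11.505.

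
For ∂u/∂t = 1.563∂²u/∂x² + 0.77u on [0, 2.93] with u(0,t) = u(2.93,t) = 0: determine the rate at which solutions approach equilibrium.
Eigenvalues: λₙ = 1.563n²π²/2.93² - 0.77.
First three modes:
  n=1: λ₁ = 1.563π²/2.93² - 0.77 ≈ 1.027
  n=2: λ₂ = 6.252π²/2.93² - 0.77 ≈ 6.418
  n=3: λ₃ = 14.067π²/2.93² - 0.77 ≈ 15.402
Since 1.563π²/2.93² ≈ 1.797 > 0.77, all λₙ > 0.
The n=1 mode decays slowest → dominates as t → ∞.
Asymptotic: u ~ c₁ sin(πx/2.93) e^{-λ₁t} with decay rate λ₁ ≈ 1.027.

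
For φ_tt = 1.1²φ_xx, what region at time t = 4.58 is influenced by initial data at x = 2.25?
Domain of influence: [-2.788, 7.288]. Data at x = 2.25 spreads outward at speed 1.1.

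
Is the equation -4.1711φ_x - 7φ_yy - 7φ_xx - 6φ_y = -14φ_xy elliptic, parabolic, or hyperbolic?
Rewriting in standard form: -7φ_xx + 14φ_xy - 7φ_yy - 4.1711φ_x - 6φ_y = 0. Computing B² - 4AC with A = -7, B = 14, C = -7: discriminant = 0 (zero). Answer: parabolic.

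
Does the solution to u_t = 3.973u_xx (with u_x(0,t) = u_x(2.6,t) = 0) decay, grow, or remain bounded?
u → constant (steady state). Heat is conserved (no flux at boundaries); solution approaches the spatial average.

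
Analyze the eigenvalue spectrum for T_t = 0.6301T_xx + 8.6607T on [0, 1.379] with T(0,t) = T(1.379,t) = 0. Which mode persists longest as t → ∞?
Eigenvalues: λₙ = 0.6301n²π²/1.379² - 8.6607.
First three modes:
  n=1: λ₁ = 0.6301π²/1.379² - 8.6607 ≈ -5.39
  n=2: λ₂ = 2.5204π²/1.379² - 8.6607 ≈ 4.42
  n=3: λ₃ = 5.6709π²/1.379² - 8.6607 ≈ 20.772
Since 0.6301π²/1.379² ≈ 3.27 < 8.6607, λ₁ < 0.
The n=1 mode grows fastest (−λₙ is largest for n=1) → dominates.
Asymptotic: T ~ c₁ sin(πx/1.379) e^{5.39t} (exponential growth at rate −λ₁ ≈ 5.39).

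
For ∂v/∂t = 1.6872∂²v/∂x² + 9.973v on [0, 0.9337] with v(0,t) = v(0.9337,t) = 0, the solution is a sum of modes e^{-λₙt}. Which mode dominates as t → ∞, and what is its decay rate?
Eigenvalues: λₙ = 1.6872n²π²/0.9337² - 9.973.
First three modes:
  n=1: λ₁ = 1.6872π²/0.9337² - 9.973 ≈ 9.128
  n=2: λ₂ = 6.7488π²/0.9337² - 9.973 ≈ 66.43
  n=3: λ₃ = 15.1848π²/0.9337² - 9.973 ≈ 161.934
Since 1.6872π²/0.9337² ≈ 19.101 > 9.973, all λₙ > 0.
The n=1 mode decays slowest → dominates as t → ∞.
Asymptotic: v ~ c₁ sin(πx/0.9337) e^{-λ₁t} with decay rate λ₁ ≈ 9.128.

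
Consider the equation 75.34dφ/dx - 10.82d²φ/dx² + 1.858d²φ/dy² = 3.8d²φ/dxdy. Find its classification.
Rewriting in standard form: -10.82d²φ/dx² - 3.8d²φ/dxdy + 1.858d²φ/dy² + 75.34dφ/dx = 0. Hyperbolic. (A = -10.82, B = -3.8, C = 1.858 gives B² - 4AC = 94.85424.)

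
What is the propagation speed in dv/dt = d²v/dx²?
Infinite. The heat equation is parabolic, not hyperbolic, so disturbances propagate instantly.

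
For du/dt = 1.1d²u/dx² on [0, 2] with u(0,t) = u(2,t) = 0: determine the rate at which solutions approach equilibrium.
Eigenvalues: λₙ = 1.1n²π²/2².
First three modes:
  n=1: λ₁ = 1.1π²/2² ≈ 2.714
  n=2: λ₂ = 4.4π²/2² ≈ 10.857 (4× faster decay)
  n=3: λ₃ = 9.9π²/2² ≈ 24.427 (9× faster decay)
As t → ∞, higher modes decay exponentially faster. The n=1 mode dominates: u ~ c₁ sin(πx/2) e^{-λ₁t}.
Decay rate: λ₁ = 1.1π²/2² ≈ 2.714.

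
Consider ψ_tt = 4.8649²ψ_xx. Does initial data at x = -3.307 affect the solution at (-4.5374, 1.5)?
Yes. The domain of dependence is [-11.83475, 2.75995], and -3.307 ∈ [-11.83475, 2.75995].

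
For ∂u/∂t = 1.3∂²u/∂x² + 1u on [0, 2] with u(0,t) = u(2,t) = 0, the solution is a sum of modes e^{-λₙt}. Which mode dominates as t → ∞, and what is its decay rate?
Eigenvalues: λₙ = 1.3n²π²/2² - 1.
First three modes:
  n=1: λ₁ = 1.3π²/2² - 1 ≈ 2.208
  n=2: λ₂ = 5.2π²/2² - 1 ≈ 11.83
  n=3: λ₃ = 11.7π²/2² - 1 ≈ 27.869
Since 1.3π²/2² ≈ 3.208 > 1, all λₙ > 0.
The n=1 mode decays slowest → dominates as t → ∞.
Asymptotic: u ~ c₁ sin(πx/2) e^{-λ₁t} with decay rate λ₁ ≈ 2.208.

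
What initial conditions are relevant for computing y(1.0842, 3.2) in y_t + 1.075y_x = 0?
A single point: x = -2.3558. The characteristic through (1.0842, 3.2) is x - 1.075t = const, so x = 1.0842 - 1.075·3.2 = -2.3558.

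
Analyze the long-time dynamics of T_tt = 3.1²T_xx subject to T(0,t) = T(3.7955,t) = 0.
Long-time behavior: T oscillates (no decay). Energy is conserved; the solution oscillates indefinitely as standing waves.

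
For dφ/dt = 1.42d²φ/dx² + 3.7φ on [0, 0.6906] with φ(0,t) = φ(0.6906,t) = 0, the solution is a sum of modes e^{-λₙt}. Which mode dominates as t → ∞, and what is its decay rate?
Eigenvalues: λₙ = 1.42n²π²/0.6906² - 3.7.
First three modes:
  n=1: λ₁ = 1.42π²/0.6906² - 3.7 ≈ 25.686
  n=2: λ₂ = 5.68π²/0.6906² - 3.7 ≈ 113.843
  n=3: λ₃ = 12.78π²/0.6906² - 3.7 ≈ 260.771
Since 1.42π²/0.6906² ≈ 29.386 > 3.7, all λₙ > 0.
The n=1 mode decays slowest → dominates as t → ∞.
Asymptotic: φ ~ c₁ sin(πx/0.6906) e^{-λ₁t} with decay rate λ₁ ≈ 25.686.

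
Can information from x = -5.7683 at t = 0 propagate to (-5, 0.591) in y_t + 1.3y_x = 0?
Yes. The characteristic through (-5, 0.591) passes through x = -5.7683.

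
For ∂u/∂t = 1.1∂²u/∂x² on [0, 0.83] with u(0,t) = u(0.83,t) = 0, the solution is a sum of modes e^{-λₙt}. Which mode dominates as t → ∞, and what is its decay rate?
Eigenvalues: λₙ = 1.1n²π²/0.83².
First three modes:
  n=1: λ₁ = 1.1π²/0.83² ≈ 15.759
  n=2: λ₂ = 4.4π²/0.83² ≈ 63.037 (4× faster decay)
  n=3: λ₃ = 9.9π²/0.83² ≈ 141.833 (9× faster decay)
As t → ∞, higher modes decay exponentially faster. The n=1 mode dominates: u ~ c₁ sin(πx/0.83) e^{-λ₁t}.
Decay rate: λ₁ = 1.1π²/0.83² ≈ 15.759.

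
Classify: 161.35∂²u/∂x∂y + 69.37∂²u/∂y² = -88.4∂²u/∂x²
Rewriting in standard form: 88.4∂²u/∂x² + 161.35∂²u/∂x∂y + 69.37∂²u/∂y² = 0. Hyperbolic (discriminant = 1504.5905).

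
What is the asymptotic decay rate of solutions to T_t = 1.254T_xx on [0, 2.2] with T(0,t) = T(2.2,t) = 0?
Eigenvalues: λₙ = 1.254n²π²/2.2².
First three modes:
  n=1: λ₁ = 1.254π²/2.2² ≈ 2.557
  n=2: λ₂ = 5.016π²/2.2² ≈ 10.228 (4× faster decay)
  n=3: λ₃ = 11.286π²/2.2² ≈ 23.014 (9× faster decay)
As t → ∞, higher modes decay exponentially faster. The n=1 mode dominates: T ~ c₁ sin(πx/2.2) e^{-λ₁t}.
Decay rate: λ₁ = 1.254π²/2.2² ≈ 2.557.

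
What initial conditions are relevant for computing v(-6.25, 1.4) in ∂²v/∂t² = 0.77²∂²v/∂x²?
Domain of dependence: [-7.328, -5.172]. Signals travel at speed 0.77, so data within |x - -6.25| ≤ 0.77·1.4 = 1.078 can reach the point.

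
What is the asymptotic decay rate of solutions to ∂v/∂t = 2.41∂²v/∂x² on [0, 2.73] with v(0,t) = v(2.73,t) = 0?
Eigenvalues: λₙ = 2.41n²π²/2.73².
First three modes:
  n=1: λ₁ = 2.41π²/2.73² ≈ 3.191
  n=2: λ₂ = 9.64π²/2.73² ≈ 12.766 (4× faster decay)
  n=3: λ₃ = 21.69π²/2.73² ≈ 28.723 (9× faster decay)
As t → ∞, higher modes decay exponentially faster. The n=1 mode dominates: v ~ c₁ sin(πx/2.73) e^{-λ₁t}.
Decay rate: λ₁ = 2.41π²/2.73² ≈ 3.191.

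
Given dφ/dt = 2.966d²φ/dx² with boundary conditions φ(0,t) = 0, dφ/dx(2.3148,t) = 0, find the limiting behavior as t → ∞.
φ → 0. Heat escapes through the Dirichlet boundary.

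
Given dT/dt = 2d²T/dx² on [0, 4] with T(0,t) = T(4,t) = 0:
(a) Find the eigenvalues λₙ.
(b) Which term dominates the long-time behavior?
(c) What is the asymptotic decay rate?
Eigenvalues: λₙ = 2n²π²/4².
First three modes:
  n=1: λ₁ = 2π²/4² ≈ 1.234
  n=2: λ₂ = 8π²/4² ≈ 4.935 (4× faster decay)
  n=3: λ₃ = 18π²/4² ≈ 11.103 (9× faster decay)
As t → ∞, higher modes decay exponentially faster. The n=1 mode dominates: T ~ c₁ sin(πx/4) e^{-λ₁t}.
Decay rate: λ₁ = 2π²/4² ≈ 1.234.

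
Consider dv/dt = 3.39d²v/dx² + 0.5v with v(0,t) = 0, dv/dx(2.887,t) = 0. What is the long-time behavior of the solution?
As t → ∞, v → 0. Diffusion dominates reaction (r=0.5 < κπ²/(4L²)≈1); solution decays.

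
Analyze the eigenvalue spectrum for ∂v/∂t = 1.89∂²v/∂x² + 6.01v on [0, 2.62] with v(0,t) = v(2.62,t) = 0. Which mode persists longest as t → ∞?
Eigenvalues: λₙ = 1.89n²π²/2.62² - 6.01.
First three modes:
  n=1: λ₁ = 1.89π²/2.62² - 6.01 ≈ -3.293
  n=2: λ₂ = 7.56π²/2.62² - 6.01 ≈ 4.86
  n=3: λ₃ = 17.01π²/2.62² - 6.01 ≈ 18.447
Since 1.89π²/2.62² ≈ 2.717 < 6.01, λ₁ < 0.
The n=1 mode grows fastest (−λₙ is largest for n=1) → dominates.
Asymptotic: v ~ c₁ sin(πx/2.62) e^{3.293t} (exponential growth at rate −λ₁ ≈ 3.293).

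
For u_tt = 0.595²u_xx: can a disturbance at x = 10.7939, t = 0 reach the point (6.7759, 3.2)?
No. The domain of dependence is [4.8719, 8.6799], and 10.7939 is outside this interval.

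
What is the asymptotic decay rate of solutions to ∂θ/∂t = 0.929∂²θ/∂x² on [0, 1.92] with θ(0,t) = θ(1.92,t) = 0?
Eigenvalues: λₙ = 0.929n²π²/1.92².
First three modes:
  n=1: λ₁ = 0.929π²/1.92² ≈ 2.487
  n=2: λ₂ = 3.716π²/1.92² ≈ 9.949 (4× faster decay)
  n=3: λ₃ = 8.361π²/1.92² ≈ 22.385 (9× faster decay)
As t → ∞, higher modes decay exponentially faster. The n=1 mode dominates: θ ~ c₁ sin(πx/1.92) e^{-λ₁t}.
Decay rate: λ₁ = 0.929π²/1.92² ≈ 2.487.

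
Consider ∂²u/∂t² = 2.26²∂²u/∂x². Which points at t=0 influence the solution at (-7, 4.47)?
Domain of dependence: [-17.1022, 3.1022]. Signals travel at speed 2.26, so data within |x - -7| ≤ 2.26·4.47 = 10.1022 can reach the point.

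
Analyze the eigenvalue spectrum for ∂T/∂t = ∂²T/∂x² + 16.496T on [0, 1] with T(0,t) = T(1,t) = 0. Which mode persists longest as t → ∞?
Eigenvalues: λₙ = n²π²/1² - 16.496.
First three modes:
  n=1: λ₁ = π² - 16.496 ≈ -6.626
  n=2: λ₂ = 4π² - 16.496 ≈ 22.982
  n=3: λ₃ = 9π² - 16.496 ≈ 72.33
Since π² ≈ 9.87 < 16.496, λ₁ < 0.
The n=1 mode grows fastest (−λₙ is largest for n=1) → dominates.
Asymptotic: T ~ c₁ sin(πx/1) e^{6.626t} (exponential growth at rate −λ₁ ≈ 6.626).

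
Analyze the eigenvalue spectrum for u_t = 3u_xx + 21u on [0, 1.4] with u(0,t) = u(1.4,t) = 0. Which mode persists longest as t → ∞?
Eigenvalues: λₙ = 3n²π²/1.4² - 21.
First three modes:
  n=1: λ₁ = 3π²/1.4² - 21 ≈ -5.893
  n=2: λ₂ = 12π²/1.4² - 21 ≈ 39.426
  n=3: λ₃ = 27π²/1.4² - 21 ≈ 114.959
Since 3π²/1.4² ≈ 15.107 < 21, λ₁ < 0.
The n=1 mode grows fastest (−λₙ is largest for n=1) → dominates.
Asymptotic: u ~ c₁ sin(πx/1.4) e^{5.893t} (exponential growth at rate −λ₁ ≈ 5.893).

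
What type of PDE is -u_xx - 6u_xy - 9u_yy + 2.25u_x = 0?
With A = -1, B = -6, C = -9, the discriminant is 0. This is a parabolic PDE.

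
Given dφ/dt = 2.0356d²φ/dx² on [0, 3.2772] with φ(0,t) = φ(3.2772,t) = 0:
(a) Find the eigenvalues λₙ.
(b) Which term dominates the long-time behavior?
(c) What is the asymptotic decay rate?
Eigenvalues: λₙ = 2.0356n²π²/3.2772².
First three modes:
  n=1: λ₁ = 2.0356π²/3.2772² ≈ 1.871
  n=2: λ₂ = 8.1424π²/3.2772² ≈ 7.482 (4× faster decay)
  n=3: λ₃ = 18.3204π²/3.2772² ≈ 16.836 (9× faster decay)
As t → ∞, higher modes decay exponentially faster. The n=1 mode dominates: φ ~ c₁ sin(πx/3.2772) e^{-λ₁t}.
Decay rate: λ₁ = 2.0356π²/3.2772² ≈ 1.871.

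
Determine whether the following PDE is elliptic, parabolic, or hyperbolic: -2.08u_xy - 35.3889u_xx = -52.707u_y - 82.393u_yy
Rewriting in standard form: -35.3889u_xx - 2.08u_xy + 82.393u_yy + 52.707u_y = 0. Coefficients: A = -35.3889, B = -2.08, C = 82.393. B² - 4AC = 11667.5169508, which is positive, so the equation is hyperbolic.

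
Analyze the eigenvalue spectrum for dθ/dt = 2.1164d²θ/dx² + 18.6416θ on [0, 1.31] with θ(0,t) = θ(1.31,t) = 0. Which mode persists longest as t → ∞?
Eigenvalues: λₙ = 2.1164n²π²/1.31² - 18.6416.
First three modes:
  n=1: λ₁ = 2.1164π²/1.31² - 18.6416 ≈ -6.47
  n=2: λ₂ = 8.4656π²/1.31² - 18.6416 ≈ 30.046
  n=3: λ₃ = 19.0476π²/1.31² - 18.6416 ≈ 90.905
Since 2.1164π²/1.31² ≈ 12.172 < 18.6416, λ₁ < 0.
The n=1 mode grows fastest (−λₙ is largest for n=1) → dominates.
Asymptotic: θ ~ c₁ sin(πx/1.31) e^{6.47t} (exponential growth at rate −λ₁ ≈ 6.47).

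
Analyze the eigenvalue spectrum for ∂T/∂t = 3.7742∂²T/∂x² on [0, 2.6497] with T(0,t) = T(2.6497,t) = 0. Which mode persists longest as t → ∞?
Eigenvalues: λₙ = 3.7742n²π²/2.6497².
First three modes:
  n=1: λ₁ = 3.7742π²/2.6497² ≈ 5.306
  n=2: λ₂ = 15.0968π²/2.6497² ≈ 21.222 (4× faster decay)
  n=3: λ₃ = 33.9678π²/2.6497² ≈ 47.75 (9× faster decay)
As t → ∞, higher modes decay exponentially faster. The n=1 mode dominates: T ~ c₁ sin(πx/2.6497) e^{-λ₁t}.
Decay rate: λ₁ = 3.7742π²/2.6497² ≈ 5.306.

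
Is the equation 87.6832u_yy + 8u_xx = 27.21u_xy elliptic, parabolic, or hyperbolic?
Rewriting in standard form: 8u_xx - 27.21u_xy + 87.6832u_yy = 0. Computing B² - 4AC with A = 8, B = -27.21, C = 87.6832: discriminant = -2065.4783 (negative). Answer: elliptic.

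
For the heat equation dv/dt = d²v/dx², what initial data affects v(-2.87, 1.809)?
The entire real line. The heat equation has infinite propagation speed: any initial disturbance instantly affects all points (though exponentially small far away).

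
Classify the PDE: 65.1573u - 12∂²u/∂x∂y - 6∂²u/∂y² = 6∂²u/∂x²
Rewriting in standard form: -6∂²u/∂x² - 12∂²u/∂x∂y - 6∂²u/∂y² + 65.1573u = 0. A = -6, B = -12, C = -6. Discriminant B² - 4AC = 0. Since 0 = 0, parabolic.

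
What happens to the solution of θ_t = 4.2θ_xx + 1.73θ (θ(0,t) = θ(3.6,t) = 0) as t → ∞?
θ → 0. Diffusion dominates reaction (r=1.73 < κπ²/L²≈3.2); solution decays.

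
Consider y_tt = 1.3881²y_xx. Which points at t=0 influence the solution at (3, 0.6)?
Domain of dependence: [2.16714, 3.83286]. Signals travel at speed 1.3881, so data within |x - 3| ≤ 1.3881·0.6 = 0.83286 can reach the point.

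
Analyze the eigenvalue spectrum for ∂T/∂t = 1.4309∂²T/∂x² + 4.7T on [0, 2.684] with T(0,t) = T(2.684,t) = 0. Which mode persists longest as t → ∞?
Eigenvalues: λₙ = 1.4309n²π²/2.684² - 4.7.
First three modes:
  n=1: λ₁ = 1.4309π²/2.684² - 4.7 ≈ -2.74
  n=2: λ₂ = 5.7236π²/2.684² - 4.7 ≈ 3.142
  n=3: λ₃ = 12.8781π²/2.684² - 4.7 ≈ 12.944
Since 1.4309π²/2.684² ≈ 1.96 < 4.7, λ₁ < 0.
The n=1 mode grows fastest (−λₙ is largest for n=1) → dominates.
Asymptotic: T ~ c₁ sin(πx/2.684) e^{2.74t} (exponential growth at rate −λ₁ ≈ 2.74).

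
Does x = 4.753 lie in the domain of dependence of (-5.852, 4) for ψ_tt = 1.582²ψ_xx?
No. The domain of dependence is [-12.18, 0.476], and 4.753 is outside this interval.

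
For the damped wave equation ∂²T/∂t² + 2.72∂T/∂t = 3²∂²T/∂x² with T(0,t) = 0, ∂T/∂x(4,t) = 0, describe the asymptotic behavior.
T → 0. Damping (γ=2.72) dissipates energy; oscillations decay exponentially.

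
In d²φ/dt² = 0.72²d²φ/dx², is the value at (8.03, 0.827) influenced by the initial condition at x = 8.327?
Yes. The domain of dependence is [7.43456, 8.62544], and 8.327 ∈ [7.43456, 8.62544].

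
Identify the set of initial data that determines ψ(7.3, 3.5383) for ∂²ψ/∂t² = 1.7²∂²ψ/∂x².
Domain of dependence: [1.28489, 13.31511]. Signals travel at speed 1.7, so data within |x - 7.3| ≤ 1.7·3.5383 = 6.01511 can reach the point.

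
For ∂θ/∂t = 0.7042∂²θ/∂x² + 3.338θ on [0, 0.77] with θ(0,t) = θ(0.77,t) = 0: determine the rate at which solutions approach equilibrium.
Eigenvalues: λₙ = 0.7042n²π²/0.77² - 3.338.
First three modes:
  n=1: λ₁ = 0.7042π²/0.77² - 3.338 ≈ 8.384
  n=2: λ₂ = 2.8168π²/0.77² - 3.338 ≈ 43.551
  n=3: λ₃ = 6.3378π²/0.77² - 3.338 ≈ 102.163
Since 0.7042π²/0.77² ≈ 11.722 > 3.338, all λₙ > 0.
The n=1 mode decays slowest → dominates as t → ∞.
Asymptotic: θ ~ c₁ sin(πx/0.77) e^{-λ₁t} with decay rate λ₁ ≈ 8.384.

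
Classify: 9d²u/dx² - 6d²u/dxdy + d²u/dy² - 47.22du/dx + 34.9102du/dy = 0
Parabolic (discriminant = 0).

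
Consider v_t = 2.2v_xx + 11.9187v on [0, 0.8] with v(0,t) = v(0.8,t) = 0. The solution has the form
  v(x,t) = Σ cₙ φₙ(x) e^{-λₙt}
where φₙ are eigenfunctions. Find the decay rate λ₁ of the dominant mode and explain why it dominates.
Eigenvalues: λₙ = 2.2n²π²/0.8² - 11.9187.
First three modes:
  n=1: λ₁ = 2.2π²/0.8² - 11.9187 ≈ 22.008
  n=2: λ₂ = 8.8π²/0.8² - 11.9187 ≈ 123.788
  n=3: λ₃ = 19.8π²/0.8² - 11.9187 ≈ 293.422
Since 2.2π²/0.8² ≈ 33.927 > 11.9187, all λₙ > 0.
The n=1 mode decays slowest → dominates as t → ∞.
Asymptotic: v ~ c₁ sin(πx/0.8) e^{-λ₁t} with decay rate λ₁ ≈ 22.008.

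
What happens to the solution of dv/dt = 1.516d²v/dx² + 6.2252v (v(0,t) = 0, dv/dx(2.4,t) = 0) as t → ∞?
v grows unboundedly. Reaction dominates diffusion (r=6.2252 > κπ²/(4L²)≈0.65); solution grows exponentially.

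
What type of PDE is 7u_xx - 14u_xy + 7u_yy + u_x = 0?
With A = 7, B = -14, C = 7, the discriminant is 0. This is a parabolic PDE.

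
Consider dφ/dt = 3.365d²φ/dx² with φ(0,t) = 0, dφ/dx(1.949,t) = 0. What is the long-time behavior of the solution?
As t → ∞, φ → 0. Heat escapes through the Dirichlet boundary.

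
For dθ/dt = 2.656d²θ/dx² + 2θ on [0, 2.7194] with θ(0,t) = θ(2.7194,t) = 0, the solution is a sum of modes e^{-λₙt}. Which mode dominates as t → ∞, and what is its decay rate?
Eigenvalues: λₙ = 2.656n²π²/2.7194² - 2.
First three modes:
  n=1: λ₁ = 2.656π²/2.7194² - 2 ≈ 1.545
  n=2: λ₂ = 10.624π²/2.7194² - 2 ≈ 12.179
  n=3: λ₃ = 23.904π²/2.7194² - 2 ≈ 29.902
Since 2.656π²/2.7194² ≈ 3.545 > 2, all λₙ > 0.
The n=1 mode decays slowest → dominates as t → ∞.
Asymptotic: θ ~ c₁ sin(πx/2.7194) e^{-λ₁t} with decay rate λ₁ ≈ 1.545.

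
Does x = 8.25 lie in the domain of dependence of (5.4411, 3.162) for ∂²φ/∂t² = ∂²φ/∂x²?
Yes. The domain of dependence is [2.2791, 8.6031], and 8.25 ∈ [2.2791, 8.6031].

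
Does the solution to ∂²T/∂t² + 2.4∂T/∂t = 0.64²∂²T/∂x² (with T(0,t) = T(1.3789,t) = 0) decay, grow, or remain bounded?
T → 0. Damping (γ=2.4) dissipates energy; oscillations decay exponentially.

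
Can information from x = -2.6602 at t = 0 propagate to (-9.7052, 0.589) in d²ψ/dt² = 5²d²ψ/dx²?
No. The domain of dependence is [-12.6502, -6.7602], and -2.6602 is outside this interval.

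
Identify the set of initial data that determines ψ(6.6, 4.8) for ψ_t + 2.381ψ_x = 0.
A single point: x = -4.8288. The characteristic through (6.6, 4.8) is x - 2.381t = const, so x = 6.6 - 2.381·4.8 = -4.8288.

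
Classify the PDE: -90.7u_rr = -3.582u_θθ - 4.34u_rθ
Rewriting in standard form: -90.7u_rr + 4.34u_rθ + 3.582u_θθ = 0. A = -90.7, B = 4.34, C = 3.582. Discriminant B² - 4AC = 1318.3852. Since 1318.3852 > 0, hyperbolic.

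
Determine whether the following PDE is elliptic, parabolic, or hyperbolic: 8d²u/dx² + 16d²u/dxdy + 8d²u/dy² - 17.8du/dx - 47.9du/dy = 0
Coefficients: A = 8, B = 16, C = 8. B² - 4AC = 0, which is zero, so the equation is parabolic.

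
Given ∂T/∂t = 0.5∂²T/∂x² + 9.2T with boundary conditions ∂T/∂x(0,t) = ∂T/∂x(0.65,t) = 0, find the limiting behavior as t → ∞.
T grows unboundedly. With Neumann BCs the constant mode has diffusion eigenvalue 0, so any r > 0 makes it grow like e^(9.2t); solution grows exponentially.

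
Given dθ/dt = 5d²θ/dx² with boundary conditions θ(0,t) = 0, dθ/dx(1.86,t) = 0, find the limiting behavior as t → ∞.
θ → 0. Heat escapes through the Dirichlet boundary.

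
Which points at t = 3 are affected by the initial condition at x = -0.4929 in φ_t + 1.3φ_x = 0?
At x = 3.4071. The characteristic carries data from (-0.4929, 0) to (3.4071, 3).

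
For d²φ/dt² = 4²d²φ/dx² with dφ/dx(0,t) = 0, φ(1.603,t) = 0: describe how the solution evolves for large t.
φ oscillates (no decay). Energy is conserved; the solution oscillates indefinitely as standing waves.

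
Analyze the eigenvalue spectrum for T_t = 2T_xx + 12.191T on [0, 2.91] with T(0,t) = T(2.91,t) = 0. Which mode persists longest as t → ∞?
Eigenvalues: λₙ = 2n²π²/2.91² - 12.191.
First three modes:
  n=1: λ₁ = 2π²/2.91² - 12.191 ≈ -9.86
  n=2: λ₂ = 8π²/2.91² - 12.191 ≈ -2.867
  n=3: λ₃ = 18π²/2.91² - 12.191 ≈ 8.788
Since 2π²/2.91² ≈ 2.331 < 12.191, λ₁ < 0.
The n=1 mode grows fastest (−λₙ is largest for n=1) → dominates.
Asymptotic: T ~ c₁ sin(πx/2.91) e^{9.86t} (exponential growth at rate −λ₁ ≈ 9.86).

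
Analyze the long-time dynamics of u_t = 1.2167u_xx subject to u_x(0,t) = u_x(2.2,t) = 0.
Long-time behavior: u → constant (steady state). Heat is conserved (no flux at boundaries); solution approaches the spatial average.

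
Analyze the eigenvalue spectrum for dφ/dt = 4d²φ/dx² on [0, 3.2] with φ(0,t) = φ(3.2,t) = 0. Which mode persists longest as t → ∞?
Eigenvalues: λₙ = 4n²π²/3.2².
First three modes:
  n=1: λ₁ = 4π²/3.2² ≈ 3.855
  n=2: λ₂ = 16π²/3.2² ≈ 15.421 (4× faster decay)
  n=3: λ₃ = 36π²/3.2² ≈ 34.698 (9× faster decay)
As t → ∞, higher modes decay exponentially faster. The n=1 mode dominates: φ ~ c₁ sin(πx/3.2) e^{-λ₁t}.
Decay rate: λ₁ = 4π²/3.2² ≈ 3.855.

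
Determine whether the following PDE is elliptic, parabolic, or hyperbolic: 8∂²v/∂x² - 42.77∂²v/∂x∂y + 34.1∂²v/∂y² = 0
Coefficients: A = 8, B = -42.77, C = 34.1. B² - 4AC = 738.0729, which is positive, so the equation is hyperbolic.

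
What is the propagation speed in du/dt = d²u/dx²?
Infinite. The heat equation is parabolic, not hyperbolic, so disturbances propagate instantly.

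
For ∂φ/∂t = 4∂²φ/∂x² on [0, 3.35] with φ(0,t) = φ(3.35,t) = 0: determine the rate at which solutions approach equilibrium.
Eigenvalues: λₙ = 4n²π²/3.35².
First three modes:
  n=1: λ₁ = 4π²/3.35² ≈ 3.518
  n=2: λ₂ = 16π²/3.35² ≈ 14.071 (4× faster decay)
  n=3: λ₃ = 36π²/3.35² ≈ 31.66 (9× faster decay)
As t → ∞, higher modes decay exponentially faster. The n=1 mode dominates: φ ~ c₁ sin(πx/3.35) e^{-λ₁t}.
Decay rate: λ₁ = 4π²/3.35² ≈ 3.518.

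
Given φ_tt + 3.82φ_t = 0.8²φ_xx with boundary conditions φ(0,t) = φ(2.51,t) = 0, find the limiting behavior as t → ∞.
φ → 0. Damping (γ=3.82) dissipates energy; oscillations decay exponentially.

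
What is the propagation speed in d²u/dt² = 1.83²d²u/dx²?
Speed = 1.83. Information travels along characteristics x = x₀ ± 1.83t.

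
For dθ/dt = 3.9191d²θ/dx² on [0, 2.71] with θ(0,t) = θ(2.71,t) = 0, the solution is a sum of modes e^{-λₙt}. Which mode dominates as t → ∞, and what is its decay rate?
Eigenvalues: λₙ = 3.9191n²π²/2.71².
First three modes:
  n=1: λ₁ = 3.9191π²/2.71² ≈ 5.267
  n=2: λ₂ = 15.6764π²/2.71² ≈ 21.067 (4× faster decay)
  n=3: λ₃ = 35.2719π²/2.71² ≈ 47.401 (9× faster decay)
As t → ∞, higher modes decay exponentially faster. The n=1 mode dominates: θ ~ c₁ sin(πx/2.71) e^{-λ₁t}.
Decay rate: λ₁ = 3.9191π²/2.71² ≈ 5.267.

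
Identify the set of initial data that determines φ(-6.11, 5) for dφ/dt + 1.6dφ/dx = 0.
A single point: x = -14.11. The characteristic through (-6.11, 5) is x - 1.6t = const, so x = -6.11 - 1.6·5 = -14.11.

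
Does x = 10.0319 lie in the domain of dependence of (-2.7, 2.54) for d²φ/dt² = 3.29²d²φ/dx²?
No. The domain of dependence is [-11.0566, 5.6566], and 10.0319 is outside this interval.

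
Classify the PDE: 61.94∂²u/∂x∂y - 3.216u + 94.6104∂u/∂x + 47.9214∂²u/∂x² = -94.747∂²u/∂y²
Rewriting in standard form: 47.9214∂²u/∂x² + 61.94∂²u/∂x∂y + 94.747∂²u/∂y² + 94.6104∂u/∂x - 3.216u = 0. A = 47.9214, B = 61.94, C = 94.747. Discriminant B² - 4AC = -14325.0719432. Since -14325.0719432 < 0, elliptic.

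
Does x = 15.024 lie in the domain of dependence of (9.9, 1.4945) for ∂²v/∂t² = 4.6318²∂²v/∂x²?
Yes. The domain of dependence is [2.9777749, 16.8222251], and 15.024 ∈ [2.9777749, 16.8222251].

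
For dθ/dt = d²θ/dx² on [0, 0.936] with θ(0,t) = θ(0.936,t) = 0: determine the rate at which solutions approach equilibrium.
Eigenvalues: λₙ = n²π²/0.936².
First three modes:
  n=1: λ₁ = π²/0.936² ≈ 11.265
  n=2: λ₂ = 4π²/0.936² ≈ 45.062 (4× faster decay)
  n=3: λ₃ = 9π²/0.936² ≈ 101.389 (9× faster decay)
As t → ∞, higher modes decay exponentially faster. The n=1 mode dominates: θ ~ c₁ sin(πx/0.936) e^{-λ₁t}.
Decay rate: λ₁ = π²/0.936² ≈ 11.265.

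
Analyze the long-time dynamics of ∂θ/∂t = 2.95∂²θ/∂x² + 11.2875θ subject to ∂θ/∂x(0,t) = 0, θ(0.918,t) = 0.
Long-time behavior: θ grows unboundedly. Reaction dominates diffusion (r=11.2875 > κπ²/(4L²)≈8.64); solution grows exponentially.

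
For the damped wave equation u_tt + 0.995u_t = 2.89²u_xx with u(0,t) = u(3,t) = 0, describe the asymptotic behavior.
u → 0. Damping (γ=0.995) dissipates energy; oscillations decay exponentially.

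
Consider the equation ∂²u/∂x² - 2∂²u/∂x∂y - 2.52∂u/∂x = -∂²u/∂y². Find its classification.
Rewriting in standard form: ∂²u/∂x² - 2∂²u/∂x∂y + ∂²u/∂y² - 2.52∂u/∂x = 0. Parabolic. (A = 1, B = -2, C = 1 gives B² - 4AC = 0.)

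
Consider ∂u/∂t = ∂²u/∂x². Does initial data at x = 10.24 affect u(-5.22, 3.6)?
Yes, for any finite x. The heat equation has infinite propagation speed, so all initial data affects all points at any t > 0.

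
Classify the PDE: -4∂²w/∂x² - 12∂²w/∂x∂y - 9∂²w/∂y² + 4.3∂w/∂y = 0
A = -4, B = -12, C = -9. Discriminant B² - 4AC = 0. Since 0 = 0, parabolic.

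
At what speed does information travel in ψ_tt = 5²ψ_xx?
Speed = 5. Information travels along characteristics x = x₀ ± 5t.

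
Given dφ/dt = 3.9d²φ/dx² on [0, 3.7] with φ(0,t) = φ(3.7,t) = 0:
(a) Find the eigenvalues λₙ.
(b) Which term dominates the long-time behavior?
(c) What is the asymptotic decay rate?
Eigenvalues: λₙ = 3.9n²π²/3.7².
First three modes:
  n=1: λ₁ = 3.9π²/3.7² ≈ 2.812
  n=2: λ₂ = 15.6π²/3.7² ≈ 11.247 (4× faster decay)
  n=3: λ₃ = 35.1π²/3.7² ≈ 25.305 (9× faster decay)
As t → ∞, higher modes decay exponentially faster. The n=1 mode dominates: φ ~ c₁ sin(πx/3.7) e^{-λ₁t}.
Decay rate: λ₁ = 3.9π²/3.7² ≈ 2.812.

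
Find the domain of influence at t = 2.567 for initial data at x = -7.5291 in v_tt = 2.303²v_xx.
Domain of influence: [-13.440901, -1.617299]. Data at x = -7.5291 spreads outward at speed 2.303.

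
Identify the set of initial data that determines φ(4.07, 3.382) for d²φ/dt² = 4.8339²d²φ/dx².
Domain of dependence: [-12.2782498, 20.4182498]. Signals travel at speed 4.8339, so data within |x - 4.07| ≤ 4.8339·3.382 = 16.3482498 can reach the point.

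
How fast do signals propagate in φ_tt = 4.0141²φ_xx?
Speed = 4.0141. Information travels along characteristics x = x₀ ± 4.0141t.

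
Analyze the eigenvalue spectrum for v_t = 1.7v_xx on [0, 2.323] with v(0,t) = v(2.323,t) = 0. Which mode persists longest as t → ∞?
Eigenvalues: λₙ = 1.7n²π²/2.323².
First three modes:
  n=1: λ₁ = 1.7π²/2.323² ≈ 3.109
  n=2: λ₂ = 6.8π²/2.323² ≈ 12.437 (4× faster decay)
  n=3: λ₃ = 15.3π²/2.323² ≈ 27.983 (9× faster decay)
As t → ∞, higher modes decay exponentially faster. The n=1 mode dominates: v ~ c₁ sin(πx/2.323) e^{-λ₁t}.
Decay rate: λ₁ = 1.7π²/2.323² ≈ 3.109.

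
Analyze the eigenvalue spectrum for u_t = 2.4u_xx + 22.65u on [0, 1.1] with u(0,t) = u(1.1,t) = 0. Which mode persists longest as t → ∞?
Eigenvalues: λₙ = 2.4n²π²/1.1² - 22.65.
First three modes:
  n=1: λ₁ = 2.4π²/1.1² - 22.65 ≈ -3.074
  n=2: λ₂ = 9.6π²/1.1² - 22.65 ≈ 55.654
  n=3: λ₃ = 21.6π²/1.1² - 22.65 ≈ 153.535
Since 2.4π²/1.1² ≈ 19.576 < 22.65, λ₁ < 0.
The n=1 mode grows fastest (−λₙ is largest for n=1) → dominates.
Asymptotic: u ~ c₁ sin(πx/1.1) e^{3.074t} (exponential growth at rate −λ₁ ≈ 3.074).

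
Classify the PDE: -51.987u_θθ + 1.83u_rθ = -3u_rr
Rewriting in standard form: 3u_rr + 1.83u_rθ - 51.987u_θθ = 0. A = 3, B = 1.83, C = -51.987. Discriminant B² - 4AC = 627.1929. Since 627.1929 > 0, hyperbolic.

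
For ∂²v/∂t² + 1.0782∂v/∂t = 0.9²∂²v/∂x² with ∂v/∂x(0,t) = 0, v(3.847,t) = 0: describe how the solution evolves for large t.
v → 0. Damping (γ=1.0782) dissipates energy; oscillations decay exponentially.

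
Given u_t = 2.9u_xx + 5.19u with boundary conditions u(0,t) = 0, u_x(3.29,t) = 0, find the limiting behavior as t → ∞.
u grows unboundedly. Reaction dominates diffusion (r=5.19 > κπ²/(4L²)≈0.66); solution grows exponentially.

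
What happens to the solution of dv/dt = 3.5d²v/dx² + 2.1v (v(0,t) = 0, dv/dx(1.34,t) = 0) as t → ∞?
v → 0. Diffusion dominates reaction (r=2.1 < κπ²/(4L²)≈4.81); solution decays.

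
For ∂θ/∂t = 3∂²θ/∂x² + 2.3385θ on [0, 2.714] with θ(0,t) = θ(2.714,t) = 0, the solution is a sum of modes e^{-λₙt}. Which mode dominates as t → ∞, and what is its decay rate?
Eigenvalues: λₙ = 3n²π²/2.714² - 2.3385.
First three modes:
  n=1: λ₁ = 3π²/2.714² - 2.3385 ≈ 1.681
  n=2: λ₂ = 12π²/2.714² - 2.3385 ≈ 13.741
  n=3: λ₃ = 27π²/2.714² - 2.3385 ≈ 33.839
Since 3π²/2.714² ≈ 4.02 > 2.3385, all λₙ > 0.
The n=1 mode decays slowest → dominates as t → ∞.
Asymptotic: θ ~ c₁ sin(πx/2.714) e^{-λ₁t} with decay rate λ₁ ≈ 1.681.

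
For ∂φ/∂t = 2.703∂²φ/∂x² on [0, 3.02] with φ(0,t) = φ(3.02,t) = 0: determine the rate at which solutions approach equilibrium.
Eigenvalues: λₙ = 2.703n²π²/3.02².
First three modes:
  n=1: λ₁ = 2.703π²/3.02² ≈ 2.925
  n=2: λ₂ = 10.812π²/3.02² ≈ 11.7 (4× faster decay)
  n=3: λ₃ = 24.327π²/3.02² ≈ 26.325 (9× faster decay)
As t → ∞, higher modes decay exponentially faster. The n=1 mode dominates: φ ~ c₁ sin(πx/3.02) e^{-λ₁t}.
Decay rate: λ₁ = 2.703π²/3.02² ≈ 2.925.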